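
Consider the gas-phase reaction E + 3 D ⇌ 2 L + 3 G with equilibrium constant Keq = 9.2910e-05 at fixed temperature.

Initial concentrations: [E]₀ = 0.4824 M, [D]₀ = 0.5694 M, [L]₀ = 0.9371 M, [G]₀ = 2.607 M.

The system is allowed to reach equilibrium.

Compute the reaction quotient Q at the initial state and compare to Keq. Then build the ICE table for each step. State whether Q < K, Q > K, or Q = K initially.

Q₀ = 174.7 vs Keq = 9.2910e-05 ⇒ Q>K, reverse
Step 1:
                    E           D           L           G
  init         0.4824      0.5694      0.9371       2.607
  Δ            0.4592       1.378     -0.9185      -1.378
  eq           0.9416       1.947     0.01864       1.229
  solve Keq expr → x = -0.4592; check Q = 9.2910e-05

Q₀ = 174.7; Q > K (proceeds reverse)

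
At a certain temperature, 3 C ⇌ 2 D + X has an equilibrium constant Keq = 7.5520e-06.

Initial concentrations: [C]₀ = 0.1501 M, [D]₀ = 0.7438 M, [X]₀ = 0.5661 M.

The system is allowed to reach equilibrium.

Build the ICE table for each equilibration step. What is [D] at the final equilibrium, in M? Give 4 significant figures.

Q₀ = 92.61 vs Keq = 7.5520e-06 ⇒ Q>K, reverse
Step 1:
                   C          D          X
  init        0.1501     0.7438     0.5661
  Δ            1.103    -0.7352    -0.3676
  eq           1.253   0.008649     0.1985
  solve Keq expr → x = -0.3676; check Q = 7.5520e-06

[D]_eq = 0.008649 M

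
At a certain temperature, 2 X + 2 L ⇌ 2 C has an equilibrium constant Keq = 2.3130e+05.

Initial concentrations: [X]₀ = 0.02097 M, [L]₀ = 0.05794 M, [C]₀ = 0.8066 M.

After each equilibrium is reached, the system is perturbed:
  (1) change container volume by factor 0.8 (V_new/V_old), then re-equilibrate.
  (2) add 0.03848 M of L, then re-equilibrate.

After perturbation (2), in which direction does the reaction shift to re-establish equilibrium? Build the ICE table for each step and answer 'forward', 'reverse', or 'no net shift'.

Q₀ = 4.4072e+05 vs Keq = 2.3130e+05 ⇒ Q>K, reverse
Step 1:
                  X         L         C
  Initial   0.02097   0.05794    0.8066
  Change   0.005352  0.005352 -0.005352
  Equil     0.02632   0.06329    0.8012
  solve Keq expr → x = -0.002676; check Q = 2.3130e+05
Then change container volume by factor 0.8 (V_new/V_old).
Step 2:
                  X         L         C
  Initial    0.0329   0.07912     1.002
  Change  -0.004762 -0.004762  0.004762
  Equil     0.02814   0.07435     1.006
  solve Keq expr → x = 0.002381; check Q = 2.3130e+05
Then add 0.03848 M of L.
Step 3:
                  X         L         C
  Initial   0.02814    0.1128     1.006
  Change  -0.008019 -0.008019  0.008019
  Equil     0.02012    0.1048     1.014
  solve Keq expr → x = 0.00401; check Q = 2.3130e+05

Direction: forward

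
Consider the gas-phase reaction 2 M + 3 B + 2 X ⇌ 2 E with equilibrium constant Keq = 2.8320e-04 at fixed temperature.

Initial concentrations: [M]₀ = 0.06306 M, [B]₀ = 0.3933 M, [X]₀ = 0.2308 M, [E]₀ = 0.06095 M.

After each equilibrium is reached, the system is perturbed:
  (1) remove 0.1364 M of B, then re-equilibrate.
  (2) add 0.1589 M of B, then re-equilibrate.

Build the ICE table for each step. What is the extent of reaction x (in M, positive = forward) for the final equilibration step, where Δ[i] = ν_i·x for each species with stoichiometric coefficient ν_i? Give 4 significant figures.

x = 4.7146e-05 M

Q₀ = 288.3 vs Keq = 2.8320e-04 ⇒ Q>K, reverse
Step 1:
                  M         B         X         E
  Initial   0.06306    0.3933    0.2308   0.06095
  Change    0.06075   0.09112   0.06075  -0.06075
  Equil      0.1238    0.4844    0.2915 2.0480e-04
  solve Keq expr → x = -0.03037; check Q = 2.8320e-04
Then remove 0.1364 M of B.
Step 2:
                  M         B         X         E
  Initial    0.1238     0.348    0.2915 2.0480e-04
  Change  7.9909e-05 1.1986e-04 7.9909e-05 -7.9909e-05
  Equil      0.1239    0.3481    0.2916 1.2489e-04
  solve Keq expr → x = -3.9955e-05; check Q = 2.8320e-04
Then add 0.1589 M of B.
Step 3:
                  M         B         X         E
  Initial    0.1239     0.507    0.2916 1.2489e-04
  Change  -9.4292e-05 -1.4144e-04 -9.4292e-05 9.4292e-05
  Equil      0.1238    0.5069    0.2915 2.1918e-04
  solve Keq expr → x = 4.7146e-05; check Q = 2.8320e-04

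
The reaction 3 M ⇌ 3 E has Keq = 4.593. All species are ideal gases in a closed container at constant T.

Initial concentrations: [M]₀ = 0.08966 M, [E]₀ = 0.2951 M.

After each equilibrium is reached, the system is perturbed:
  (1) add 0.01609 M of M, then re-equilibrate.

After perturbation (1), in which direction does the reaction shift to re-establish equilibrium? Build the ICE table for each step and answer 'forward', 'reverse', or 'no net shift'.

Q₀ = 35.65 vs Keq = 4.593 ⇒ Q>K, reverse
Step 1:
                  M         E
  init      0.08966    0.2951
  Δ         0.05486  -0.05486
  eq         0.1445    0.2402
  solve Keq expr → x = -0.01829; check Q = 4.593
Then add 0.01609 M of M.
Step 2:
                  M         E
  init       0.1606    0.2402
  Δ        -0.01005   0.01005
  eq         0.1506    0.2503
  solve Keq expr → x = 0.003349; check Q = 4.593

Direction: forward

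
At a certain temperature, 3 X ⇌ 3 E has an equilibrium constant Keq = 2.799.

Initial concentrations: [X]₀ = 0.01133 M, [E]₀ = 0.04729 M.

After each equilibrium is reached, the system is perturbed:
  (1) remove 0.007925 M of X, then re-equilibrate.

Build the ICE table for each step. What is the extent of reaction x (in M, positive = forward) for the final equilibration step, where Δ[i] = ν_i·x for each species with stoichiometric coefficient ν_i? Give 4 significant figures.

x = -0.001545 M

Q₀ = 72.71 vs Keq = 2.799 ⇒ Q>K, reverse
Step 1:
                    X           E
  init        0.01133     0.04729
  Δ             0.013      -0.013
  eq          0.02433     0.03429
  solve Keq expr → x = -0.004334; check Q = 2.799
Then remove 0.007925 M of X.
Step 2:
                    X           E
  init        0.01641     0.03429
  Δ          0.004636   -0.004636
  eq          0.02104     0.02965
  solve Keq expr → x = -0.001545; check Q = 2.799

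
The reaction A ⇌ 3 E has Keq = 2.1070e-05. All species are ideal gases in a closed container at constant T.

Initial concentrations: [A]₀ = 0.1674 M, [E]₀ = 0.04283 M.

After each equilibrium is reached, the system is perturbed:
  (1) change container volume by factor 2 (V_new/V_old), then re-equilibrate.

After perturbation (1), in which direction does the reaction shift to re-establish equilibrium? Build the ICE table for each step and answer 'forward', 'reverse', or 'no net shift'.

Direction: forward

Q₀ = 4.6934e-04 vs Keq = 2.1070e-05 ⇒ Q>K, reverse
Step 1:
                    A           E
  init         0.1674     0.04283
  Δ          0.009112    -0.02734
  eq           0.1765     0.01549
  solve Keq expr → x = -0.009112; check Q = 2.1070e-05
Then change container volume by factor 2 (V_new/V_old).
Step 2:
                    A           E
  init        0.08826    0.007747
  Δ         -0.001494    0.004481
  eq          0.08676     0.01223
  solve Keq expr → x = 0.001494; check Q = 2.1070e-05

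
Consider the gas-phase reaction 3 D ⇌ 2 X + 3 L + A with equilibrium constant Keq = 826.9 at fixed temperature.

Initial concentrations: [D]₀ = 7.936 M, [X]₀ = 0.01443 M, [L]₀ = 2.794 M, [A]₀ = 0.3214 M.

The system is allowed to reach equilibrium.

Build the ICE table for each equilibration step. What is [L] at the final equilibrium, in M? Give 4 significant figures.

Q₀ = 2.9205e-06 vs Keq = 826.9 ⇒ Q<K, forward
Step 1:
                   D          X          L          A
  Initial      7.936    0.01443      2.794     0.3214
  Change      -5.341       3.56      5.341       1.78
  Equil        2.595      3.575      8.135      2.102
  solve Keq expr → x = 1.78; check Q = 826.9

[L]_eq = 8.135 M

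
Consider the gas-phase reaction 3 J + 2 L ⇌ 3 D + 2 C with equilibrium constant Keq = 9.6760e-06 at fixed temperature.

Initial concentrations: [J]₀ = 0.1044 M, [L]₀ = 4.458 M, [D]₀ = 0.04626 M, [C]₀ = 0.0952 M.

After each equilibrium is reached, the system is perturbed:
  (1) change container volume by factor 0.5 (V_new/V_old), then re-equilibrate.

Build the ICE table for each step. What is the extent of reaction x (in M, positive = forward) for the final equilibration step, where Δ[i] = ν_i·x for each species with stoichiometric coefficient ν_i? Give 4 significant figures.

x = 0 M

Q₀ = 3.9674e-05 vs Keq = 9.6760e-06 ⇒ Q>K, reverse
Step 1:
                    J           L           D           C
  init         0.1044       4.458     0.04626      0.0952
  Δ           0.01204    0.008024    -0.01204   -0.008024
  eq           0.1164       4.466     0.03422     0.08718
  solve Keq expr → x = -0.004012; check Q = 9.6760e-06
Then change container volume by factor 0.5 (V_new/V_old).
Step 2:
                    J           L           D           C
  init         0.2329       8.932     0.06845      0.1744
  Δ                 0           0           0           0
  eq           0.2329       8.932     0.06845      0.1744
  solve Keq expr → x = 0; check Q = 9.6760e-06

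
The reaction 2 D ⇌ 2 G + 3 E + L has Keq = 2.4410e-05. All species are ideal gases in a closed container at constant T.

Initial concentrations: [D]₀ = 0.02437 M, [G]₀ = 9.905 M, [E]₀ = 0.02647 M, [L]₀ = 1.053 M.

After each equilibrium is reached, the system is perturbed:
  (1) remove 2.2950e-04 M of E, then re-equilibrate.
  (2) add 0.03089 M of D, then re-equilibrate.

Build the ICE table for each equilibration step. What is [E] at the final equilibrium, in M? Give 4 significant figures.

Q₀ = 3.226 vs Keq = 2.4410e-05 ⇒ Q>K, reverse
Step 1:
                   D          G          E          L
  I          0.02437      9.905    0.02647      1.053
  C          0.01715   -0.01715   -0.02573  -0.008575
  E          0.04152      9.888 7.4417e-04      1.044
  solve Keq expr → x = -0.008575; check Q = 2.4410e-05
Then remove 2.2950e-04 M of E.
Step 2:
                   D          G          E          L
  I          0.04152      9.888 5.1467e-04      1.044
  C       -1.5177e-04 1.5177e-04 2.2766e-04 7.5887e-05
  E          0.04137      9.888 7.4233e-04      1.045
  solve Keq expr → x = 7.5887e-05; check Q = 2.4410e-05
Then add 0.03089 M of D.
Step 3:
                   D          G          E          L
  I          0.07226      9.888 7.4233e-04      1.045
  C       -2.2138e-04 2.2138e-04 3.3207e-04 1.1069e-04
  E          0.07204      9.888   0.001074      1.045
  solve Keq expr → x = 1.1069e-04; check Q = 2.4410e-05

[E]_eq = 0.001074 M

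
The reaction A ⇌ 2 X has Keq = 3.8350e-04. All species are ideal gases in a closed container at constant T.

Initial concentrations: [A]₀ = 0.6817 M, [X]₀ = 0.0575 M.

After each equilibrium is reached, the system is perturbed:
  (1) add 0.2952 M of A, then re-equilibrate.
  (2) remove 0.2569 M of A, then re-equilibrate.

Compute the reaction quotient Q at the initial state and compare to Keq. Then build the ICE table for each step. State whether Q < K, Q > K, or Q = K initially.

Q₀ = 0.00485 vs Keq = 3.8350e-04 ⇒ Q>K, reverse
Step 1:
                   A          X
  init        0.6817     0.0575
  Δ          0.02054   -0.04109
  eq          0.7022    0.01641
  solve Keq expr → x = -0.02054; check Q = 3.8350e-04
Then add 0.2952 M of A.
Step 2:
                   A          X
  init        0.9974    0.01641
  Δ        -0.001566   0.003132
  eq          0.9959    0.01954
  solve Keq expr → x = 0.001566; check Q = 3.8350e-04
Then remove 0.2569 M of A.
Step 3:
                   A          X
  init         0.739    0.01954
  Δ         0.001346  -0.002693
  eq          0.7403    0.01685
  solve Keq expr → x = -0.001346; check Q = 3.8350e-04

Q₀ = 0.00485; Q > K (proceeds reverse)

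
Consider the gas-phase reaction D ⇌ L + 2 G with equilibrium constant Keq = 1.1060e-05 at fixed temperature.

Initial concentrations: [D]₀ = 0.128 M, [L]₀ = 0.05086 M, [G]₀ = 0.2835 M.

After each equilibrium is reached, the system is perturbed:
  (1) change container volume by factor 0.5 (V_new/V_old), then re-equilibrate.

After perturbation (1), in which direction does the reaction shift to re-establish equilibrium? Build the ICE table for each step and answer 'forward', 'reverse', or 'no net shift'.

Q₀ = 0.03194 vs Keq = 1.1060e-05 ⇒ Q>K, reverse
Step 1:
                   D          L          G
  I            0.128    0.05086     0.2835
  C           0.0508    -0.0508    -0.1016
  E           0.1788 5.9767e-05     0.1819
  solve Keq expr → x = -0.0508; check Q = 1.1060e-05
Then change container volume by factor 0.5 (V_new/V_old).
Step 2:
                   D          L          G
  I           0.3576 1.1953e-04     0.3638
  C       8.9613e-05 -8.9613e-05 -1.7923e-04
  E           0.3577 2.9920e-05     0.3636
  solve Keq expr → x = -8.9613e-05; check Q = 1.1060e-05

Direction: reverse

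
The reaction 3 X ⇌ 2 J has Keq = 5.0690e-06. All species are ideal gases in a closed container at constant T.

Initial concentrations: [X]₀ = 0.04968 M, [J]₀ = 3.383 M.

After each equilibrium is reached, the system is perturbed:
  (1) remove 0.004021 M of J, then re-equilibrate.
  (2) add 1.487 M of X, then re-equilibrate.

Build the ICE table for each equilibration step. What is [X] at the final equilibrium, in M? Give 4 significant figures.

Q₀ = 9.3338e+04 vs Keq = 5.0690e-06 ⇒ Q>K, reverse
Step 1:
                  X         J
  I         0.04968     3.383
  C           5.036    -3.357
  E           5.085   0.02582
  solve Keq expr → x = -1.679; check Q = 5.0690e-06
Then remove 0.004021 M of J.
Step 2:
                  X         J
  I           5.085    0.0218
  C       -0.005963  0.003976
  E           5.079   0.02577
  solve Keq expr → x = 0.001988; check Q = 5.0690e-06
Then add 1.487 M of X.
Step 3:
                  X         J
  I           6.566   0.02577
  C        -0.01793   0.01195
  E           6.549   0.03773
  solve Keq expr → x = 0.005977; check Q = 5.0690e-06

[X]_eq = 6.549 M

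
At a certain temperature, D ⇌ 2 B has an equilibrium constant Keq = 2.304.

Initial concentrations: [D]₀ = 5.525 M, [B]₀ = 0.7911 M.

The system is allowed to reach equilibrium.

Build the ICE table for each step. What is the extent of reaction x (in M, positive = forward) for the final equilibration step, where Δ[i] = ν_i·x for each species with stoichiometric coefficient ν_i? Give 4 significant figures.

Q₀ = 0.1133 vs Keq = 2.304 ⇒ Q<K, forward
Step 1:
                  D         B
  Initial     5.525    0.7911
  Change     -1.185     2.371
  Equil        4.34     3.162
  solve Keq expr → x = 1.185; check Q = 2.304

x = 1.185 M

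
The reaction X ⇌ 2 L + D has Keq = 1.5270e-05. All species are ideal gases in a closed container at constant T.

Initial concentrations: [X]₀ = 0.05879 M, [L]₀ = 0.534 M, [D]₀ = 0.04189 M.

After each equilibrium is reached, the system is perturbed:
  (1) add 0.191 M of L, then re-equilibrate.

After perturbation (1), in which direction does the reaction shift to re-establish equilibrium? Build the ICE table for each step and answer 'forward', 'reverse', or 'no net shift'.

Direction: reverse

Q₀ = 0.2032 vs Keq = 1.5270e-05 ⇒ Q>K, reverse
Step 1:
                    X           L           D
  init        0.05879       0.534     0.04189
  Δ           0.04188    -0.08376    -0.04188
  eq           0.1007      0.4502  7.5835e-06
  solve Keq expr → x = -0.04188; check Q = 1.5270e-05
Then add 0.191 M of L.
Step 2:
                    X           L           D
  init         0.1007      0.6412  7.5835e-06
  Δ        3.8446e-06 -7.6893e-06 -3.8446e-06
  eq           0.1007      0.6412  3.7389e-06
  solve Keq expr → x = -3.8446e-06; check Q = 1.5270e-05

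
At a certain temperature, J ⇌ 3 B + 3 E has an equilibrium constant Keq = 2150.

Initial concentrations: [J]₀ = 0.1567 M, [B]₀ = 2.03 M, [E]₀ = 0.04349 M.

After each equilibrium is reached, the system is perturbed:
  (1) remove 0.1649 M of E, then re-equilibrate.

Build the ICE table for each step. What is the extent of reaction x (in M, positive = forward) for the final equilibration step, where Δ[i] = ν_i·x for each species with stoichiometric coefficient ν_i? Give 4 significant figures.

Q₀ = 0.004391 vs Keq = 2150 ⇒ Q<K, forward
Step 1:
                   J          B          E
  I           0.1567       2.03    0.04349
  C          -0.1557     0.4672     0.4672
  E       9.6474e-04      2.497     0.5107
  solve Keq expr → x = 0.1557; check Q = 2150
Then remove 0.1649 M of E.
Step 2:
                   J          B          E
  I       9.6474e-04      2.497     0.3458
  C       -6.5936e-04   0.001978   0.001978
  E       3.0538e-04      2.499     0.3478
  solve Keq expr → x = 6.5936e-04; check Q = 2150

x = 6.5936e-04 M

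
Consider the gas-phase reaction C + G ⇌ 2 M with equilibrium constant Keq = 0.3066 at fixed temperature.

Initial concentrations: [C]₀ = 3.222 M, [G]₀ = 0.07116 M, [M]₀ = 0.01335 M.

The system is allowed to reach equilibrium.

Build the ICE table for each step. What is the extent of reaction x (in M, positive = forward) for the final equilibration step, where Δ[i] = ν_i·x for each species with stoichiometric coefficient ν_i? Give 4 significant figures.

x = 0.05532 M

Q₀ = 7.7732e-04 vs Keq = 0.3066 ⇒ Q<K, forward
Step 1:
                   C          G          M
  Initial      3.222    0.07116    0.01335
  Change    -0.05532   -0.05532     0.1106
  Equil        3.167    0.01584      0.124
  solve Keq expr → x = 0.05532; check Q = 0.3066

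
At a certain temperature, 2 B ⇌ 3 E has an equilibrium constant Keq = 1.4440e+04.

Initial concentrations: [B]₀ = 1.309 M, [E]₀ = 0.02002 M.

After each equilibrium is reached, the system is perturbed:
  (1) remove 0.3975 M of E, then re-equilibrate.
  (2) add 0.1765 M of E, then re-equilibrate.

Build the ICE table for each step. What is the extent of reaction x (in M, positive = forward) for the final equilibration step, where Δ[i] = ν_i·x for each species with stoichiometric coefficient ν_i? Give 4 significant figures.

Q₀ = 4.6829e-06 vs Keq = 1.4440e+04 ⇒ Q<K, forward
Step 1:
                    B           E
  I             1.309     0.02002
  C            -1.286        1.93
  E           0.02265        1.95
  solve Keq expr → x = 0.6432; check Q = 1.4440e+04
Then remove 0.3975 M of E.
Step 2:
                    B           E
  I           0.02265       1.552
  C         -0.006412    0.009618
  E           0.01624       1.562
  solve Keq expr → x = 0.003206; check Q = 1.4440e+04
Then add 0.1765 M of E.
Step 3:
                    B           E
  I           0.01624       1.738
  C          0.002762   -0.004142
  E             0.019       1.734
  solve Keq expr → x = -0.001381; check Q = 1.4440e+04

x = -0.001381 M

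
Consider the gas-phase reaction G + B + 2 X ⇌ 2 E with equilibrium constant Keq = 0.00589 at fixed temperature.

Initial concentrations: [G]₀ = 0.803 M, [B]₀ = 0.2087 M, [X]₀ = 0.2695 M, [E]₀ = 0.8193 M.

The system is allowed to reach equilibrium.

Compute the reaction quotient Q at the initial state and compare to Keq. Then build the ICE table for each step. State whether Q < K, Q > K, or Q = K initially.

Q₀ = 55.15; Q > K (proceeds reverse)

Q₀ = 55.15 vs Keq = 0.00589 ⇒ Q>K, reverse
Step 1:
                    G           B           X           E
  init          0.803      0.2087      0.2695      0.8193
  Δ             0.377       0.377       0.754      -0.754
  eq             1.18      0.5857       1.023      0.0653
  solve Keq expr → x = -0.377; check Q = 0.00589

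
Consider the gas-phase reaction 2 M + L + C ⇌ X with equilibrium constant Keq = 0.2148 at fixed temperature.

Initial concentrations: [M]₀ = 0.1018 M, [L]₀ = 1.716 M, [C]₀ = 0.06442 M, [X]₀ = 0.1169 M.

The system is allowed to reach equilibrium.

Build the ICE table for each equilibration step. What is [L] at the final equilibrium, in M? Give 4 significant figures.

Q₀ = 102 vs Keq = 0.2148 ⇒ Q>K, reverse
Step 1:
                  M         L         C         X
  init       0.1018     1.716   0.06442    0.1169
  Δ          0.2197    0.1098    0.1098   -0.1098
  eq         0.3215     1.826    0.1743  0.007063
  solve Keq expr → x = -0.1098; check Q = 0.2148

[L]_eq = 1.826 M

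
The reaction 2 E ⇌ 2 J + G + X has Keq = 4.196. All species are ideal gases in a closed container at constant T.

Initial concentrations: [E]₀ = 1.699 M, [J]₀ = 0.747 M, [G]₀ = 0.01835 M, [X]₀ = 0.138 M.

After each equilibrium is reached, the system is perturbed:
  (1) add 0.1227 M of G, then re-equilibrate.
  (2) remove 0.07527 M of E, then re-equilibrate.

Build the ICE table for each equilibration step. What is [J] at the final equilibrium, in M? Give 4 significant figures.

Q₀ = 4.8952e-04 vs Keq = 4.196 ⇒ Q<K, forward
Step 1:
                   E          J          G          X
  init         1.699      0.747    0.01835      0.138
  Δ            -1.12       1.12       0.56       0.56
  eq          0.5791      1.867     0.5783      0.698
  solve Keq expr → x = 0.56; check Q = 4.196
Then add 0.1227 M of G.
Step 2:
                   E          J          G          X
  init        0.5791      1.867      0.701      0.698
  Δ          0.03268   -0.03268   -0.01634   -0.01634
  eq          0.6117      1.834     0.6847     0.6816
  solve Keq expr → x = -0.01634; check Q = 4.196
Then remove 0.07527 M of E.
Step 3:
                   E          J          G          X
  init        0.5365      1.834     0.6847     0.6816
  Δ           0.0425    -0.0425   -0.02125   -0.02125
  eq           0.579      1.792     0.6634     0.6604
  solve Keq expr → x = -0.02125; check Q = 4.196

[J]_eq = 1.792 M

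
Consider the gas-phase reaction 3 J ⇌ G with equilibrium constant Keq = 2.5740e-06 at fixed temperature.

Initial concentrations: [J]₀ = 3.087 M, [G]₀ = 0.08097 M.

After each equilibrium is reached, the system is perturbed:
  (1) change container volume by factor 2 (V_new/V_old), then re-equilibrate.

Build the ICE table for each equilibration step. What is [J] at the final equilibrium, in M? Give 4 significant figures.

[J]_eq = 1.665 M

Q₀ = 0.002752 vs Keq = 2.5740e-06 ⇒ Q>K, reverse
Step 1:
                    J           G
  init          3.087     0.08097
  Δ            0.2426    -0.08087
  eq             3.33  9.5016e-05
  solve Keq expr → x = -0.08087; check Q = 2.5740e-06
Then change container volume by factor 2 (V_new/V_old).
Step 2:
                    J           G
  init          1.665  4.7508e-05
  Δ        1.0689e-04 -3.5629e-05
  eq            1.665  1.1879e-05
  solve Keq expr → x = -3.5629e-05; check Q = 2.5740e-06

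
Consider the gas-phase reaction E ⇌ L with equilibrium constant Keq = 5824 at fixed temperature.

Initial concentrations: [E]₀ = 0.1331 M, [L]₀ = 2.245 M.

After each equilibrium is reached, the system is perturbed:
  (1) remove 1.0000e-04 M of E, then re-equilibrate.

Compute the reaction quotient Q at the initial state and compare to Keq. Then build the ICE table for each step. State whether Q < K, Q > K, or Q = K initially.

Q₀ = 16.87 vs Keq = 5824 ⇒ Q<K, forward
Step 1:
                   E          L
  I           0.1331      2.245
  C          -0.1327     0.1327
  E       4.0826e-04      2.378
  solve Keq expr → x = 0.1327; check Q = 5824
Then remove 1.0000e-04 M of E.
Step 2:
                   E          L
  I       3.0826e-04      2.378
  C       9.9983e-05 -9.9983e-05
  E       4.0824e-04      2.378
  solve Keq expr → x = -9.9983e-05; check Q = 5824

Q₀ = 16.87; Q < K (proceeds forward)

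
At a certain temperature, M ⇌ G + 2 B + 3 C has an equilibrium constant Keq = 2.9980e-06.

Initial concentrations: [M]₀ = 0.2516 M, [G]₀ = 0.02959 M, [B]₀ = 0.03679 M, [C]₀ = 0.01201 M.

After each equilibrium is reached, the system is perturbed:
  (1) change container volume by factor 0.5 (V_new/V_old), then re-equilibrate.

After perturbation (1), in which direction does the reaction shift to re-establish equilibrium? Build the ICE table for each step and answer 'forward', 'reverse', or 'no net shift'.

Q₀ = 2.7575e-10 vs Keq = 2.9980e-06 ⇒ Q<K, forward
Step 1:
                   M          G          B          C
  I           0.2516    0.02959    0.03679    0.01201
  C         -0.03076    0.03076    0.06153    0.09229
  E           0.2208    0.06035    0.09832     0.1043
  solve Keq expr → x = 0.03076; check Q = 2.9980e-06
Then change container volume by factor 0.5 (V_new/V_old).
Step 2:
                   M          G          B          C
  I           0.4417     0.1207     0.1966     0.2086
  C          0.03551   -0.03551   -0.07101    -0.1065
  E           0.4772     0.0852     0.1256     0.1021
  solve Keq expr → x = -0.03551; check Q = 2.9980e-06

Direction: reverse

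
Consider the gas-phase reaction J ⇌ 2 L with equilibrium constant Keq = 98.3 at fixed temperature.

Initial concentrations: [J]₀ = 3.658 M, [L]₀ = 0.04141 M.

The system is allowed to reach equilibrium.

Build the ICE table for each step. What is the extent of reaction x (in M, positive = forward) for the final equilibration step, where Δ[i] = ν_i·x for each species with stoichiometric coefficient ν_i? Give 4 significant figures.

Q₀ = 4.6878e-04 vs Keq = 98.3 ⇒ Q<K, forward
Step 1:
                    J           L
  Initial       3.658     0.04141
  Change       -3.228       6.457
  Equil        0.4296       6.498
  solve Keq expr → x = 3.228; check Q = 98.3

x = 3.228 M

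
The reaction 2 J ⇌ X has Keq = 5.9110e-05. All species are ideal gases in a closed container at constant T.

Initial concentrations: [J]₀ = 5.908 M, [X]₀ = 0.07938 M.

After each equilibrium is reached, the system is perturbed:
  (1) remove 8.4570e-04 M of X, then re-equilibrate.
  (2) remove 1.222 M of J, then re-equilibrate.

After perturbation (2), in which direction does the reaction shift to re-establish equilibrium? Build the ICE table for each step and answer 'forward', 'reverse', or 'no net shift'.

Direction: reverse

Q₀ = 0.002274 vs Keq = 5.9110e-05 ⇒ Q>K, reverse
Step 1:
                  J         X
  Initial     5.908   0.07938
  Change     0.1544  -0.07721
  Equil       6.062  0.002172
  solve Keq expr → x = -0.07721; check Q = 5.9110e-05
Then remove 8.4570e-04 M of X.
Step 2:
                  J         X
  Initial     6.062  0.001327
  Change  -0.001689 8.4449e-04
  Equil       6.061  0.002171
  solve Keq expr → x = 8.4449e-04; check Q = 5.9110e-05
Then remove 1.222 M of J.
Step 3:
                  J         X
  Initial     4.839  0.002171
  Change   0.001573 -7.8639e-04
  Equil        4.84  0.001385
  solve Keq expr → x = -7.8639e-04; check Q = 5.9110e-05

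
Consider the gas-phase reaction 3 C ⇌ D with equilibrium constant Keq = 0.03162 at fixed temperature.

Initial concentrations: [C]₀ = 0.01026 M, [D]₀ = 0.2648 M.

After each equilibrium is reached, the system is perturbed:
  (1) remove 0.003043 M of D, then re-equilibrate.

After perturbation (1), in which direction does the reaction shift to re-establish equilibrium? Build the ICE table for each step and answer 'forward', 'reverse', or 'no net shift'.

Q₀ = 2.4517e+05 vs Keq = 0.03162 ⇒ Q>K, reverse
Step 1:
                  C         D
  Initial   0.01026    0.2648
  Change     0.7523   -0.2508
  Equil      0.7626   0.01402
  solve Keq expr → x = -0.2508; check Q = 0.03162
Then remove 0.003043 M of D.
Step 2:
                  C         D
  Initial    0.7626   0.01098
  Change  -0.007844  0.002615
  Equil      0.7547   0.01359
  solve Keq expr → x = 0.002615; check Q = 0.03162

Direction: forward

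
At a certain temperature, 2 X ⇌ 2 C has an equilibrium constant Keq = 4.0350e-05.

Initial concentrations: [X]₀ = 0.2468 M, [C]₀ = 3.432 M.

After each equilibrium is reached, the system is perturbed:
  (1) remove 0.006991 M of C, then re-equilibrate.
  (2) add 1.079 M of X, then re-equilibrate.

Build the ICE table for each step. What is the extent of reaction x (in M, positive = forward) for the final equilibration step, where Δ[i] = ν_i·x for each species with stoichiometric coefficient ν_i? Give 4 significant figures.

x = 0.003405 M

Q₀ = 193.4 vs Keq = 4.0350e-05 ⇒ Q>K, reverse
Step 1:
                   X          C
  init        0.2468      3.432
  Δ            3.409     -3.409
  eq           3.656    0.02322
  solve Keq expr → x = -1.704; check Q = 4.0350e-05
Then remove 0.006991 M of C.
Step 2:
                   X          C
  init         3.656    0.01623
  Δ        -0.006947   0.006947
  eq           3.649    0.02318
  solve Keq expr → x = 0.003473; check Q = 4.0350e-05
Then add 1.079 M of X.
Step 3:
                   X          C
  init         4.728    0.02318
  Δ        -0.006811   0.006811
  eq           4.721    0.02999
  solve Keq expr → x = 0.003405; check Q = 4.0350e-05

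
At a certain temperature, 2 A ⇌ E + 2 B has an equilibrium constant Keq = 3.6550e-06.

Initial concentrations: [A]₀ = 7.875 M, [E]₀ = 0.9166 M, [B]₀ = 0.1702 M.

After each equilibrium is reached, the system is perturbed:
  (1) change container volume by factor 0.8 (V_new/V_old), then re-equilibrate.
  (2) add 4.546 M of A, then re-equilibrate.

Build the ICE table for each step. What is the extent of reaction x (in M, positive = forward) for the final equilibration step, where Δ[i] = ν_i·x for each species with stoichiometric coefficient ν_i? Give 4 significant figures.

x = 0.004208 M

Q₀ = 4.2815e-04 vs Keq = 3.6550e-06 ⇒ Q>K, reverse
Step 1:
                  A         E         B
  Initial     7.875    0.9166    0.1702
  Change     0.1535  -0.07673   -0.1535
  Equil       8.028    0.8399   0.01675
  solve Keq expr → x = -0.07673; check Q = 3.6550e-06
Then change container volume by factor 0.8 (V_new/V_old).
Step 2:
                  A         E         B
  Initial     10.04      1.05   0.02094
  Change   0.002196 -0.001098 -0.002196
  Equil       10.04     1.049   0.01874
  solve Keq expr → x = -0.001098; check Q = 3.6550e-06
Then add 4.546 M of A.
Step 3:
                  A         E         B
  Initial     14.58     1.049   0.01874
  Change  -0.008417  0.004208  0.008417
  Equil       14.58     1.053   0.02716
  solve Keq expr → x = 0.004208; check Q = 3.6550e-06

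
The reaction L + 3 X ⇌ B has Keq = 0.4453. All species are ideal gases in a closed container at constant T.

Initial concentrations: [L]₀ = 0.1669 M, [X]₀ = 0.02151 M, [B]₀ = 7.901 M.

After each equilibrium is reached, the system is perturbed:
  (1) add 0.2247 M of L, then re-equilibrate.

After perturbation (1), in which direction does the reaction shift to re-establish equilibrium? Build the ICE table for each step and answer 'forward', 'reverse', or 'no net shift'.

Q₀ = 4.7567e+06 vs Keq = 0.4453 ⇒ Q>K, reverse
Step 1:
                    L           X           B
  Initial      0.1669     0.02151       7.901
  Change       0.8312       2.493     -0.8312
  Equil        0.9981       2.515        7.07
  solve Keq expr → x = -0.8312; check Q = 0.4453
Then add 0.2247 M of L.
Step 2:
                    L           X           B
  Initial       1.223       2.515        7.07
  Change     -0.04368      -0.131     0.04368
  Equil         1.179       2.384       7.114
  solve Keq expr → x = 0.04368; check Q = 0.4453

Direction: forward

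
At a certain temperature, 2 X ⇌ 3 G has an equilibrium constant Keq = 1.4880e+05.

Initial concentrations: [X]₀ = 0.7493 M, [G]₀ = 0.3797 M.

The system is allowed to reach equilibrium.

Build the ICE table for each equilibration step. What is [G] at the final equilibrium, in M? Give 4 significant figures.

[G]_eq = 1.497 M

Q₀ = 0.0975 vs Keq = 1.4880e+05 ⇒ Q<K, forward
Step 1:
                    X           G
  Initial      0.7493      0.3797
  Change      -0.7446       1.117
  Equil      0.004746       1.497
  solve Keq expr → x = 0.3723; check Q = 1.4880e+05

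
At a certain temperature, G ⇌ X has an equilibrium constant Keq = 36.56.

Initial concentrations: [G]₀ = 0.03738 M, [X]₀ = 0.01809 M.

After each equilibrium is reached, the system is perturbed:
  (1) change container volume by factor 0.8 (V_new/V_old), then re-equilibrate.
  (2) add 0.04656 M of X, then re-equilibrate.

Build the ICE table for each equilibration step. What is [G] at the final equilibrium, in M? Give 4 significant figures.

[G]_eq = 0.003086 M

Q₀ = 0.4839 vs Keq = 36.56 ⇒ Q<K, forward
Step 1:
                   G          X
  init       0.03738    0.01809
  Δ          -0.0359     0.0359
  eq        0.001477    0.05399
  solve Keq expr → x = 0.0359; check Q = 36.56
Then change container volume by factor 0.8 (V_new/V_old).
Step 2:
                   G          X
  init      0.001846    0.06749
  Δ                0          0
  eq        0.001846    0.06749
  solve Keq expr → x = 0; check Q = 36.56
Then add 0.04656 M of X.
Step 3:
                   G          X
  init      0.001846     0.1141
  Δ          0.00124   -0.00124
  eq        0.003086     0.1128
  solve Keq expr → x = -0.00124; check Q = 36.56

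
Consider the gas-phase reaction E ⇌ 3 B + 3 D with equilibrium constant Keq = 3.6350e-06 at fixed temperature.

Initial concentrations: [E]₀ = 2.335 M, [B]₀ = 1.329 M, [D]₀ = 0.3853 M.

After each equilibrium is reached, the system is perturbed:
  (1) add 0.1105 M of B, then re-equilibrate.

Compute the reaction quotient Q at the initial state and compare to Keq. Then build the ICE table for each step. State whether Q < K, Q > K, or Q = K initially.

Q₀ = 0.0575 vs Keq = 3.6350e-06 ⇒ Q>K, reverse
Step 1:
                   E          B          D
  init         2.335      1.329     0.3853
  Δ           0.1213    -0.3638    -0.3638
  eq           2.456     0.9652    0.02149
  solve Keq expr → x = -0.1213; check Q = 3.6350e-06
Then add 0.1105 M of B.
Step 2:
                   E          B          D
  init         2.456      1.076    0.02149
  Δ       7.2237e-04  -0.002167  -0.002167
  eq           2.457      1.074    0.01933
  solve Keq expr → x = -7.2237e-04; check Q = 3.6350e-06

Q₀ = 0.0575; Q > K (proceeds reverse)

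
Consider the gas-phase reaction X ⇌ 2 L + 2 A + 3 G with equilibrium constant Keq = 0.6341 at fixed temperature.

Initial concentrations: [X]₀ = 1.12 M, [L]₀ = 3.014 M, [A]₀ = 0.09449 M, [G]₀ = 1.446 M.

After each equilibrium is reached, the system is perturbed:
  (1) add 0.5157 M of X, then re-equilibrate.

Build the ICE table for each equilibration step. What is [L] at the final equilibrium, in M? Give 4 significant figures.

Q₀ = 0.219 vs Keq = 0.6341 ⇒ Q<K, forward
Step 1:
                  X         L         A         G
  init         1.12     3.014   0.09449     1.446
  Δ        -0.02519   0.05038   0.05038   0.07557
  eq          1.095     3.064    0.1449     1.522
  solve Keq expr → x = 0.02519; check Q = 0.6341
Then add 0.5157 M of X.
Step 2:
                  X         L         A         G
  init        1.611     3.064    0.1449     1.522
  Δ        -0.01156   0.02312   0.02312   0.03468
  eq          1.599     3.087     0.168     1.556
  solve Keq expr → x = 0.01156; check Q = 0.6341

[L]_eq = 3.087 M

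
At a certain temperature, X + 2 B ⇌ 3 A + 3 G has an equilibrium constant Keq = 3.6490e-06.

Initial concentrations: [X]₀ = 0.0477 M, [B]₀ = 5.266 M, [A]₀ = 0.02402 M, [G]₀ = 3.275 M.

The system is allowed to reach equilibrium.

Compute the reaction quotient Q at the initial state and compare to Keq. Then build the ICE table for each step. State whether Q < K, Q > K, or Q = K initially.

Q₀ = 3.6802e-04 vs Keq = 3.6490e-06 ⇒ Q>K, reverse
Step 1:
                   X          B          A          G
  Initial     0.0477      5.266    0.02402      3.275
  Change    0.006202     0.0124   -0.01861   -0.01861
  Equil       0.0539      5.278   0.005414      3.256
  solve Keq expr → x = -0.006202; check Q = 3.6490e-06

Q₀ = 3.6802e-04; Q > K (proceeds reverse)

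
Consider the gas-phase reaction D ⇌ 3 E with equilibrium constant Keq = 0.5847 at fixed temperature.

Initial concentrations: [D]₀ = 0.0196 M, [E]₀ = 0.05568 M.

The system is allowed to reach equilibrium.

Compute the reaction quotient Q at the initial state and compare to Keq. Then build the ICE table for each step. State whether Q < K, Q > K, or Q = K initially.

Q₀ = 0.008807 vs Keq = 0.5847 ⇒ Q<K, forward
Step 1:
                   D          E
  I           0.0196    0.05568
  C         -0.01744    0.05233
  E         0.002155      0.108
  solve Keq expr → x = 0.01744; check Q = 0.5847

Q₀ = 0.008807; Q < K (proceeds forward)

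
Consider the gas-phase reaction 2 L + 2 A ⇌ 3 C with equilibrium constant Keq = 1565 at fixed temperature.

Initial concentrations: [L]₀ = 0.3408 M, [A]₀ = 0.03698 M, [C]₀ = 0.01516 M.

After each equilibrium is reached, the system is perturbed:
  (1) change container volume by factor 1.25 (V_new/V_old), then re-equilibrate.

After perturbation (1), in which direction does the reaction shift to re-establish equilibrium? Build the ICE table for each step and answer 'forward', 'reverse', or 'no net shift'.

Q₀ = 0.02194 vs Keq = 1565 ⇒ Q<K, forward
Step 1:
                    L           A           C
  Initial      0.3408     0.03698     0.01516
  Change      -0.0355     -0.0355     0.05325
  Equil        0.3053    0.001481     0.06841
  solve Keq expr → x = 0.01775; check Q = 1565
Then change container volume by factor 1.25 (V_new/V_old).
Step 2:
                    L           A           C
  Initial      0.2442    0.001185     0.05473
  Change   1.3199e-04  1.3199e-04 -1.9798e-04
  Equil        0.2444    0.001317     0.05453
  solve Keq expr → x = -6.5995e-05; check Q = 1565

Direction: reverse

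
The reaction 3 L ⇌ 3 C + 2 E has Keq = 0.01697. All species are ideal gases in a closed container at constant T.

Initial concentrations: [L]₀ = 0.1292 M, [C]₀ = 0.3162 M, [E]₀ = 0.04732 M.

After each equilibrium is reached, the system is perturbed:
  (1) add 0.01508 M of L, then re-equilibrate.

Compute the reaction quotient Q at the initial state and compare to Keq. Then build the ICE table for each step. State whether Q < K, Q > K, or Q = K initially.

Q₀ = 0.03282; Q > K (proceeds reverse)

Q₀ = 0.03282 vs Keq = 0.01697 ⇒ Q>K, reverse
Step 1:
                    L           C           E
  I            0.1292      0.3162     0.04732
  C           0.01056    -0.01056   -0.007039
  E            0.1398      0.3056     0.04028
  solve Keq expr → x = -0.00352; check Q = 0.01697
Then add 0.01508 M of L.
Step 2:
                    L           C           E
  I            0.1548      0.3056     0.04028
  C          -0.00502     0.00502    0.003347
  E            0.1498      0.3107     0.04363
  solve Keq expr → x = 0.001673; check Q = 0.01697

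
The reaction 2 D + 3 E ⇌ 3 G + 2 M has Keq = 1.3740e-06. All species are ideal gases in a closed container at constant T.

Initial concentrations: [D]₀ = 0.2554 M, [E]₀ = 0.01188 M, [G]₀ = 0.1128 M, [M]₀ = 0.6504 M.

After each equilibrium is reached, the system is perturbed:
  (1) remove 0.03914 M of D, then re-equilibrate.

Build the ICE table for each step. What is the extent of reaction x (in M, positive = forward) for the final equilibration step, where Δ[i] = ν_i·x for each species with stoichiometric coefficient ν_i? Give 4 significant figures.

x = -2.5308e-05 M

Q₀ = 5551 vs Keq = 1.3740e-06 ⇒ Q>K, reverse
Step 1:
                  D         E         G         M
  init       0.2554   0.01188    0.1128    0.6504
  Δ         0.07457    0.1119   -0.1119  -0.07457
  eq           0.33    0.1237 9.4898e-04    0.5758
  solve Keq expr → x = -0.03728; check Q = 1.3740e-06
Then remove 0.03914 M of D.
Step 2:
                  D         E         G         M
  init       0.2908    0.1237 9.4898e-04    0.5758
  Δ       5.0616e-05 7.5924e-05 -7.5924e-05 -5.0616e-05
  eq         0.2909    0.1238 8.7306e-04    0.5758
  solve Keq expr → x = -2.5308e-05; check Q = 1.3740e-06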